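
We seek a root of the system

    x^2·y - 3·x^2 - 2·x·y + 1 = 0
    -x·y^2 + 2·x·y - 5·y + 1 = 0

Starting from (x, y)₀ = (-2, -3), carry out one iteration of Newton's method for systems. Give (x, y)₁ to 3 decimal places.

(-1.280, -1.324)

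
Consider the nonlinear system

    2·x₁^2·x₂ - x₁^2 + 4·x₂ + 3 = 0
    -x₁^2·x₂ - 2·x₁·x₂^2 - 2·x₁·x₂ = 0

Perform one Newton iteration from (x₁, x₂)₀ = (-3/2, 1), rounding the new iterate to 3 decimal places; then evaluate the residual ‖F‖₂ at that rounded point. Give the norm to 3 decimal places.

At (-3/2, 1): F = (9.250, 3.750).
Jacobian J = [[4·x₁·x₂ - 2·x₁, 2·x₁^2 + 4], [-2·x₁·x₂ - 2·x₂^2 - 2·x₂, -x₁^2 - 4·x₁·x₂ - 2·x₁]].
At the point, J = [[-3.000, 8.500], [-1.000, 6.750]] (det J = -11.750).
Solving J·Δ = −F gives Δ = (2.601, -0.170).
Then the next iterate is (x₁, x₂)₁ = (1.101, 0.830).
Re-evaluating at (1.101, 0.830): F = (7.12005, -4.35074), so ‖F‖₂ = 8.344.

8.344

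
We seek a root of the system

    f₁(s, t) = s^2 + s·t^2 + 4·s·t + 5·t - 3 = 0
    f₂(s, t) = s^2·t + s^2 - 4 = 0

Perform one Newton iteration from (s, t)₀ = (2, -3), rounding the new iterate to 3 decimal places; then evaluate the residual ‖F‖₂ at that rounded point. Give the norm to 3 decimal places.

1614.637

At (2, -3): F = (-20.000, -12.000).
Jacobian J = [[2·s + t^2 + 4·t, 2·s·t + 4·s + 5], [2·s·t + 2·s, s^2]].
At the point, J = [[1.000, 1.000], [-8.000, 4.000]] (det J = 12.000).
Solving J·Δ = −F gives Δ = (5.667, 14.333).
Then the next iterate is (s, t)₁ = (7.667, 11.333).
Re-evaluating at (7.667, 11.333): F = (1444.73396, 720.96937), so ‖F‖₂ = 1614.637.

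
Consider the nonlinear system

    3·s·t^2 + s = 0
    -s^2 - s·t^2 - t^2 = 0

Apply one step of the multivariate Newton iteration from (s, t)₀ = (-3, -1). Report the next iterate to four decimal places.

(-1.3585, -0.6981)

At (-3, -1): F = (-12.0000, -7.0000).
Jacobian J = [[3·t^2 + 1, 6·s·t], [-2·s - t^2, -2·s·t - 2·t]].
At the point, J = [[4.0000, 18.0000], [5.0000, -4.0000]] (det J = -106.0000).
Solving J·Δ = −F gives Δ = (1.6415, 0.3019).
Then the next iterate is (s, t)₁ = (-1.3585, -0.6981).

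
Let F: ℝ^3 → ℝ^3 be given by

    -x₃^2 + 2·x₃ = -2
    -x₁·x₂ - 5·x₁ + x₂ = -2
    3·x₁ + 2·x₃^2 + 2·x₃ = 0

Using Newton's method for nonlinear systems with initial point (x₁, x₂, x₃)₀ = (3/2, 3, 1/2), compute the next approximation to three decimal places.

(3.167, -37.667, -2.250)

At (3/2, 3, 1/2): F = (2.750, -7.000, 6.000).
Jacobian J = [[0, 0, -2·x₃ + 2], [-x₂ - 5, -x₁ + 1, 0], [3, 0, 4·x₃ + 2]].
At the point, J = [[0.000, 0.000, 1.000], [-8.000, -0.500, 0.000], [3.000, 0.000, 4.000]] (det J = 1.500).
Solving J·Δ = −F gives Δ = (1.667, -40.667, -2.750).
Then the next iterate is (x₁, x₂, x₃)₁ = (3.167, -37.667, -2.250).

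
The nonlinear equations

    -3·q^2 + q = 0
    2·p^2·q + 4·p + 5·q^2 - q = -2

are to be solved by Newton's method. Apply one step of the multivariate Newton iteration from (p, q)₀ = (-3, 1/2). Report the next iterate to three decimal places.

(-4.500, 0.375)

At (-3, 1/2): F = (-0.250, -0.250).
Jacobian J = [[0, -6·q + 1], [4·p·q + 4, 2·p^2 + 10·q - 1]].
At the point, J = [[0.000, -2.000], [-2.000, 22.000]] (det J = -4.000).
Solving J·Δ = −F gives Δ = (-1.500, -0.125).
Then the next iterate is (p, q)₁ = (-4.500, 0.375).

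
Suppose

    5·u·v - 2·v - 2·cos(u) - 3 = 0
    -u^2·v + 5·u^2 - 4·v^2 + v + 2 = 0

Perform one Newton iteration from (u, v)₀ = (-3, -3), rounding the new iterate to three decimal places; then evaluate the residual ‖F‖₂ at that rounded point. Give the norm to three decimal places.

15.971

At (-3, -3): F = (49.97998, 35.000).
Jacobian J = [[5·v + 2·sin(u), 5·u - 2], [-2·u·v + 10·u, -u^2 - 8·v + 1]].
At the point, J = [[-15.28224, -17.000], [-48.000, 16.000]] (det J = -1060.51584).
Solving J·Δ = −F gives Δ = (1.315, 1.758).
Then the next iterate is (u, v)₁ = (-1.685, -1.242).
Re-evaluating at (-1.685, -1.242): F = (10.17576, 12.31019), so ‖F‖₂ = 15.971.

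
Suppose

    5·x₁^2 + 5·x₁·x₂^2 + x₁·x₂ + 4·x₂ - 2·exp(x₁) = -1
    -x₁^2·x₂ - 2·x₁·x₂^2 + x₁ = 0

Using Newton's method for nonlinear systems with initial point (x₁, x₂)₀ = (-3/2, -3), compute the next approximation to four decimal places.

(-1.1384, -1.8717)

At (-3/2, -3): F = (-63.196260, 32.2500).
Jacobian J = [[10·x₁ + 5·x₂^2 + x₂ - 2·exp(x₁), 10·x₁·x₂ + x₁ + 4], [-2·x₁·x₂ - 2·x₂^2 + 1, -x₁^2 - 4·x₁·x₂]].
At the point, J = [[26.553740, 47.5000], [-26.0000, -20.2500]] (det J = 697.286771).
Solving J·Δ = −F gives Δ = (0.3616, 1.1283).
Then the next iterate is (x₁, x₂)₁ = (-1.1384, -1.8717).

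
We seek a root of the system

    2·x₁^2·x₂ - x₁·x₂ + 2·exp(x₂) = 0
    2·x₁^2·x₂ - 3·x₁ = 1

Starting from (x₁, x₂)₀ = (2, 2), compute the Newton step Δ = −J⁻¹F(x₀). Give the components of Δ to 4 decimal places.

At (2, 2): F = (26.778112, 9.0000).
Jacobian J = [[4·x₁·x₂ - x₂, 2·x₁^2 - x₁ + 2·exp(x₂)], [4·x₁·x₂ - 3, 2·x₁^2]].
At the point, J = [[14.0000, 20.778112], [13.0000, 8.0000]] (det J = -158.115459).
Solving J·Δ = −F gives Δ = (0.1722, -1.4048).

(0.1722, -1.4048)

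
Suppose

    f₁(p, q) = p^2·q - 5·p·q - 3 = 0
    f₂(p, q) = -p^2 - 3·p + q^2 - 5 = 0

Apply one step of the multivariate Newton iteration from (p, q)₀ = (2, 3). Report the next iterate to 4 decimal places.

At (2, 3): F = (-21.0000, -6.0000).
Jacobian J = [[2·p·q - 5·q, p^2 - 5·p], [-2·p - 3, 2·q]].
At the point, J = [[-3.0000, -6.0000], [-7.0000, 6.0000]] (det J = -60.0000).
Solving J·Δ = −F gives Δ = (-2.7000, -2.1500).
Then the next iterate is (p, q)₁ = (-0.7000, 0.8500).

(-0.7000, 0.8500)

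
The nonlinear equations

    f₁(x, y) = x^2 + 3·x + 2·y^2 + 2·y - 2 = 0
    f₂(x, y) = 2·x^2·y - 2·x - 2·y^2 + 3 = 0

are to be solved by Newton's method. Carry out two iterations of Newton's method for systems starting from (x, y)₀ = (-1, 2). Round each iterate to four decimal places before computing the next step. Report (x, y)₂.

(0.8045, 0.4488)

At (-1, 2): F = (8.0000, 1.0000).
Jacobian J = [[2·x + 3, 4·y + 2], [4·x·y - 2, 2·x^2 - 4·y]].
At the point, J = [[1.0000, 10.0000], [-10.0000, -6.0000]] (det J = 94.0000).
Solving J·Δ = −F gives Δ = (0.6170, -0.8617).
Then the next iterate is (x, y)₁ = (-0.3830, 1.1383).
Round to (-0.3830, 1.1383) and repeat: F = (1.865743, 1.508498), J = [[2.2340, 6.5532], [-3.743876, -4.259822]].
Δ = (1.1875, -0.6895), so (x, y)₂ = (0.8045, 0.4488).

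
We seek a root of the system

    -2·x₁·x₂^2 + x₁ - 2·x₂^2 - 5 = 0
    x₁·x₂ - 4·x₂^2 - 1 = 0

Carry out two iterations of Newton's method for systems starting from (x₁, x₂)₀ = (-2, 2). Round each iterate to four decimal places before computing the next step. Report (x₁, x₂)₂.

At (-2, 2): F = (1.0000, -21.0000).
Jacobian J = [[-2·x₂^2 + 1, -4·x₁·x₂ - 4·x₂], [x₂, x₁ - 8·x₂]].
At the point, J = [[-7.0000, 8.0000], [2.0000, -18.0000]] (det J = 110.0000).
Solving J·Δ = −F gives Δ = (-1.3636, -1.3182).
Then the next iterate is (x₁, x₂)₁ = (-3.3636, 0.6818).
Round to (-3.3636, 0.6818) and repeat: F = (-6.166155, -5.152707), J = [[0.070298, 6.446010], [0.6818, -8.8180]].
Δ = (17.4659, 0.7661), so (x₁, x₂)₂ = (14.1023, 1.4479).

(14.1023, 1.4479)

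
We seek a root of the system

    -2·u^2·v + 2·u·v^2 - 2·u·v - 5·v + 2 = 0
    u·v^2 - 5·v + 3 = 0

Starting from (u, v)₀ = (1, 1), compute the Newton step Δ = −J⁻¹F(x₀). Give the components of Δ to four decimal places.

At (1, 1): F = (-5.0000, -1.0000).
Jacobian J = [[-4·u·v + 2·v^2 - 2·v, -2·u^2 + 4·u·v - 2·u - 5], [v^2, 2·u·v - 5]].
At the point, J = [[-4.0000, -5.0000], [1.0000, -3.0000]] (det J = 17.0000).
Solving J·Δ = −F gives Δ = (-0.5882, -0.5294).

(-0.5882, -0.5294)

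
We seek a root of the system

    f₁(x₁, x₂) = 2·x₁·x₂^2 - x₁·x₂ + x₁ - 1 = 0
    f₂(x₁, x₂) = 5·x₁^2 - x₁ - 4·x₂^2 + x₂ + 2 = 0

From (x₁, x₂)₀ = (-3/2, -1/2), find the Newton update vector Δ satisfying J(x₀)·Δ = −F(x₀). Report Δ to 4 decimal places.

At (-3/2, -1/2): F = (-4.0000, 13.2500).
Jacobian J = [[2·x₂^2 - x₂ + 1, 4·x₁·x₂ - x₁], [10·x₁ - 1, -8·x₂ + 1]].
At the point, J = [[2.0000, 4.5000], [-16.0000, 5.0000]] (det J = 82.0000).
Solving J·Δ = −F gives Δ = (0.9710, 0.4573).

(0.9710, 0.4573)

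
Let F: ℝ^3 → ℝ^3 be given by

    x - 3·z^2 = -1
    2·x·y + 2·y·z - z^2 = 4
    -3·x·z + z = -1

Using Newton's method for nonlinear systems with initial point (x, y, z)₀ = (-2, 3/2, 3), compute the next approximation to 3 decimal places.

(-0.710, 2.339, 1.516)

At (-2, 3/2, 3): F = (-28.000, -10.000, 22.000).
Jacobian J = [[1, 0, -6·z], [2·y, 2·x + 2·z, 2·y - 2·z], [-3·z, 0, -3·x + 1]].
At the point, J = [[1.000, 0.000, -18.000], [3.000, 2.000, -3.000], [-9.000, 0.000, 7.000]] (det J = -310.000).
Solving J·Δ = −F gives Δ = (1.290, 0.839, -1.484).
Then the next iterate is (x, y, z)₁ = (-0.710, 2.339, 1.516).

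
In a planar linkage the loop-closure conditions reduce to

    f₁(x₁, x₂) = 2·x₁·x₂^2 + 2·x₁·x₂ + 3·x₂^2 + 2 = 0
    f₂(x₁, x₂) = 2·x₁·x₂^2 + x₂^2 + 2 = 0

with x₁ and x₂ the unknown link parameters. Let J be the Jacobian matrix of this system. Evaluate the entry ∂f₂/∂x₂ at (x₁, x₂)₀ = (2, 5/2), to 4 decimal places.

25.0000

∂f₂/∂x₂ = 4·x₁·x₂ + 2·x₂.
At (2, 5/2) this is 25.0000.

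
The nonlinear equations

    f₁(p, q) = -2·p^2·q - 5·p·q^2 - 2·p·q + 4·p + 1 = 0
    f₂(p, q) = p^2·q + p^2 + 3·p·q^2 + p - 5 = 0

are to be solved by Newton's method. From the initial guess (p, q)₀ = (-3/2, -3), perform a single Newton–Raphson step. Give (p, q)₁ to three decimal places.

(12.646, -17.683)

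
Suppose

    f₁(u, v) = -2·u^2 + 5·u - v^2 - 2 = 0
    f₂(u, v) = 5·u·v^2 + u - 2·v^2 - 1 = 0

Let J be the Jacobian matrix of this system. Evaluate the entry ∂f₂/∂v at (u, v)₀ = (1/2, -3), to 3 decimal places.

-3.000

∂f₂/∂v = 10·u·v - 4·v.
At (1/2, -3) this is -3.000.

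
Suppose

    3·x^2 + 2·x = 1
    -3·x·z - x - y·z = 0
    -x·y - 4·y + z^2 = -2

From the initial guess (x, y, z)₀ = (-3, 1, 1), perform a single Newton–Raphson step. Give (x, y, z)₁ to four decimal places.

At (-3, 1, 1): F = (20.0000, 11.0000, 2.0000).
Jacobian J = [[6·x + 2, 0, 0], [-3·z - 1, -z, -3·x - y], [-y, -x - 4, 2·z]].
At the point, J = [[-16.0000, 0.0000, 0.0000], [-4.0000, -1.0000, 8.0000], [-1.0000, -1.0000, 2.0000]] (det J = -96.0000).
Solving J·Δ = −F gives Δ = (1.2500, -1.0000, -0.8750).
Then the next iterate is (x, y, z)₁ = (-1.7500, 0.0000, 0.1250).

(-1.7500, 0.0000, 0.1250)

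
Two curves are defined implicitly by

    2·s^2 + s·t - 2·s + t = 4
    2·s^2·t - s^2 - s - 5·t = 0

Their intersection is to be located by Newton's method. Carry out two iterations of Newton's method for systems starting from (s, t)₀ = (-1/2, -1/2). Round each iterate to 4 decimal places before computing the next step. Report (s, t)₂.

(-1.0020, 0.0072)

At (-1/2, -1/2): F = (-2.7500, 2.5000).
Jacobian J = [[4·s + t - 2, s + 1], [4·s·t - 2·s - 1, 2·s^2 - 5]].
At the point, J = [[-4.5000, 0.5000], [1.0000, -4.5000]] (det J = 19.7500).
Solving J·Δ = −F gives Δ = (-0.5633, 0.4304).
Then the next iterate is (s, t)₁ = (-1.0633, -0.0696).
Round to (-1.0633, -0.0696) and repeat: F = (0.392219, 0.123313), J = [[-6.3228, -0.0633], [1.422623, -2.738786]].
Δ = (0.0613, 0.0768), so (s, t)₂ = (-1.0020, 0.0072).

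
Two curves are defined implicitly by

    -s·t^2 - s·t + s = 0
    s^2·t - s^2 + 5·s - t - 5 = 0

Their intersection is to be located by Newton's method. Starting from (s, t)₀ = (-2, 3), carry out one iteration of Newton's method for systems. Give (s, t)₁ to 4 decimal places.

At (-2, 3): F = (22.0000, -10.0000).
Jacobian J = [[-t^2 - t + 1, -2·s·t - s], [2·s·t - 2·s + 5, s^2 - 1]].
At the point, J = [[-11.0000, 14.0000], [-3.0000, 3.0000]] (det J = 9.0000).
Solving J·Δ = −F gives Δ = (-22.8889, -19.5556).
Then the next iterate is (s, t)₁ = (-24.8889, -16.5556).

(-24.8889, -16.5556)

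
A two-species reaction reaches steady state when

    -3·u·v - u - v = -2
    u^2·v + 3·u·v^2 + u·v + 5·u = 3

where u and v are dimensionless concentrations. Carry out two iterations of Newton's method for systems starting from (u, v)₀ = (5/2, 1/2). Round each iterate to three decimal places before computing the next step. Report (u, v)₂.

(0.384, 0.632)

At (5/2, 1/2): F = (-4.750, 15.750).
Jacobian J = [[-3·v - 1, -3·u - 1], [2·u·v + 3·v^2 + v + 5, u^2 + 6·u·v + u]].
At the point, J = [[-2.500, -8.500], [8.750, 16.250]] (det J = 33.750).
Solving J·Δ = −F gives Δ = (-1.680, -0.065).
Then the next iterate is (u, v)₁ = (0.820, 0.435).
Round to (0.820, 0.435) and repeat: F = (-0.32510, 2.21469), J = [[-2.305, -3.460], [6.71608, 3.63260]].
Δ = (-0.436, 0.197), so (u, v)₂ = (0.384, 0.632).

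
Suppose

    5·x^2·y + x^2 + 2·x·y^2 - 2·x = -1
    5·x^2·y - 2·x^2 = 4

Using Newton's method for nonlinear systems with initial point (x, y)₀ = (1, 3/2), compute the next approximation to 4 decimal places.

At (1, 3/2): F = (12.0000, 1.5000).
Jacobian J = [[10·x·y + 2·x + 2·y^2 - 2, 5·x^2 + 4·x·y], [10·x·y - 4·x, 5·x^2]].
At the point, J = [[19.5000, 11.0000], [11.0000, 5.0000]] (det J = -23.5000).
Solving J·Δ = −F gives Δ = (1.8511, -4.3723).
Then the next iterate is (x, y)₁ = (2.8511, -2.8723).

(2.8511, -2.8723)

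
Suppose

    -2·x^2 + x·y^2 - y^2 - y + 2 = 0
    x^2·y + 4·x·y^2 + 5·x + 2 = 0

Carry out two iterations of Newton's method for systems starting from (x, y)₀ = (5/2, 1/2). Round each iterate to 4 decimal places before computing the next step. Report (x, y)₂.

(-0.9978, 10.0772)

At (5/2, 1/2): F = (-10.6250, 20.1250).
Jacobian J = [[-4·x + y^2, 2·x·y - 2·y - 1], [2·x·y + 4·y^2 + 5, x^2 + 8·x·y]].
At the point, J = [[-9.7500, 0.5000], [8.5000, 16.2500]] (det J = -162.6875).
Solving J·Δ = −F gives Δ = (-1.1231, -0.6510).
Then the next iterate is (x, y)₁ = (1.3769, -0.1510).
Round to (1.3769, -0.1510) and repeat: F = (-1.632114, 8.723805), J = [[-5.484799, -1.113824], [4.675380, 0.232558]].
Δ = (-2.3747, 10.2282), so (x, y)₂ = (-0.9978, 10.0772).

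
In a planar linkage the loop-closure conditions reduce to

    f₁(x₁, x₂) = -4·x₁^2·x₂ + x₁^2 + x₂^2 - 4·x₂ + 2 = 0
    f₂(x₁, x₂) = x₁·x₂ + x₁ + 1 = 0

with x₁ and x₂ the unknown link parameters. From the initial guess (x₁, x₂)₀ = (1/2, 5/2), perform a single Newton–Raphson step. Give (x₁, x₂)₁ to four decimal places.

(0.0556, 0.1111)

At (1/2, 5/2): F = (-4.0000, 2.7500).
Jacobian J = [[-8·x₁·x₂ + 2·x₁, -4·x₁^2 + 2·x₂ - 4], [x₂ + 1, x₁]].
At the point, J = [[-9.0000, 0.0000], [3.5000, 0.5000]] (det J = -4.5000).
Solving J·Δ = −F gives Δ = (-0.4444, -2.3889).
Then the next iterate is (x₁, x₂)₁ = (0.0556, 0.1111).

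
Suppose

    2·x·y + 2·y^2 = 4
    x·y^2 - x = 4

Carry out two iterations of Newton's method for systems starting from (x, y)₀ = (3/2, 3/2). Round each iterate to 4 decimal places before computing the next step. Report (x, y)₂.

At (3/2, 3/2): F = (5.0000, -2.1250).
Jacobian J = [[2·y, 2·x + 4·y], [y^2 - 1, 2·x·y]].
At the point, J = [[3.0000, 9.0000], [1.2500, 4.5000]] (det J = 2.2500).
Solving J·Δ = −F gives Δ = (-18.5000, 5.6111).
Then the next iterate is (x, y)₁ = (-17.0000, 7.1111).
Round to (-17.0000, 7.1111) and repeat: F = (-144.641914, -846.651635), J = [[14.2222, -5.5556], [49.567743, -241.7774]].
Δ = (9.5685, -1.5401), so (x, y)₂ = (-7.4315, 5.5710).

(-7.4315, 5.5710)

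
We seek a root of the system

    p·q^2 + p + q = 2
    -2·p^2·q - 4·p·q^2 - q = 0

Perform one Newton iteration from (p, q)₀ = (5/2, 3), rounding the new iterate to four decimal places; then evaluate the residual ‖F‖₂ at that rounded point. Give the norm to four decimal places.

38.5495

At (5/2, 3): F = (26.0000, -130.5000).
Jacobian J = [[q^2 + 1, 2·p·q + 1], [-4·p·q - 4·q^2, -2·p^2 - 8·p·q - 1]].
At the point, J = [[10.0000, 16.0000], [-66.0000, -73.5000]] (det J = 321.0000).
Solving J·Δ = −F gives Δ = (-0.5514, -1.2804).
Then the next iterate is (p, q)₁ = (1.9486, 1.7196).
Re-evaluating at (1.9486, 1.7196): F = (7.430257, -37.826616), so ‖F‖₂ = 38.5495.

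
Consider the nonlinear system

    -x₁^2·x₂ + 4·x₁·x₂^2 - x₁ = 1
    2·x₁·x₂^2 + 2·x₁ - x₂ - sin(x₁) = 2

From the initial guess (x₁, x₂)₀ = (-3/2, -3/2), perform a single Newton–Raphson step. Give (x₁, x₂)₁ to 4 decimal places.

(-0.5619, -1.0974)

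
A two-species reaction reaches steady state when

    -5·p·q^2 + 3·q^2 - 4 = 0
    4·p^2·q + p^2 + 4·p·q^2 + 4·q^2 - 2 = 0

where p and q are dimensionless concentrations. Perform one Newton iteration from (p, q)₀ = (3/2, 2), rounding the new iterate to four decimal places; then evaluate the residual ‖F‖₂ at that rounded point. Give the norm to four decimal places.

16.7049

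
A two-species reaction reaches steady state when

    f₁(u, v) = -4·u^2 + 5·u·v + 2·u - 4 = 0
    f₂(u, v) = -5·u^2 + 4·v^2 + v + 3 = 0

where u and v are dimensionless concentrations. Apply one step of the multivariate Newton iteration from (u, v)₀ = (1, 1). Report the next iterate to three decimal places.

At (1, 1): F = (-1.000, 3.000).
Jacobian J = [[-8·u + 5·v + 2, 5·u], [-10·u, 8·v + 1]].
At the point, J = [[-1.000, 5.000], [-10.000, 9.000]] (det J = 41.000).
Solving J·Δ = −F gives Δ = (0.585, 0.317).
Then the next iterate is (u, v)₁ = (1.585, 1.317).

(1.585, 1.317)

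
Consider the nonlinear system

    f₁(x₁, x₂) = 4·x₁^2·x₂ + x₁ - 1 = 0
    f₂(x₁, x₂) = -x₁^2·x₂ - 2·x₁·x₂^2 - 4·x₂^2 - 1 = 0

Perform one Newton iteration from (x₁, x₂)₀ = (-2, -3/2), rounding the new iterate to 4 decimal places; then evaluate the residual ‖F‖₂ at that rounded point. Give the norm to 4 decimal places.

16.7687

At (-2, -3/2): F = (-27.0000, 5.0000).
Jacobian J = [[8·x₁·x₂ + 1, 4·x₁^2], [-2·x₁·x₂ - 2·x₂^2, -x₁^2 - 4·x₁·x₂ - 8·x₂]].
At the point, J = [[25.0000, 16.0000], [-10.5000, -4.0000]] (det J = 68.0000).
Solving J·Δ = −F gives Δ = (-0.4118, 2.3309).
Then the next iterate is (x₁, x₂)₁ = (-2.4118, 0.8309).
Re-evaluating at (-2.4118, 0.8309): F = (15.920847, -5.264553), so ‖F‖₂ = 16.7687.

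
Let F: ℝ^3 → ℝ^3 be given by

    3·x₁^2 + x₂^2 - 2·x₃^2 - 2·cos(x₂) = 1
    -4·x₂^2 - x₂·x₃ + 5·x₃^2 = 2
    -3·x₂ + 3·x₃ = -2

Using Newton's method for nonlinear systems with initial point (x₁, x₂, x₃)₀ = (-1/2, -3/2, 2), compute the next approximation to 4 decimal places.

(-2.1048, 0.9630, 0.2963)

At (-1/2, -3/2, 2): F = (-6.141474, 12.0000, 12.5000).
Jacobian J = [[6·x₁, 2·x₂ + 2·sin(x₂), -4·x₃], [0, -8·x₂ - x₃, -x₂ + 10·x₃], [0, -3, 3]].
At the point, J = [[-3.0000, -4.994990, -8.0000], [0.0000, 10.0000, 21.5000], [0.0000, -3.0000, 3.0000]] (det J = -283.5000).
Solving J·Δ = −F gives Δ = (-1.6048, 2.4630, -1.7037).
Then the next iterate is (x₁, x₂, x₃)₁ = (-2.1048, 0.9630, 0.2963).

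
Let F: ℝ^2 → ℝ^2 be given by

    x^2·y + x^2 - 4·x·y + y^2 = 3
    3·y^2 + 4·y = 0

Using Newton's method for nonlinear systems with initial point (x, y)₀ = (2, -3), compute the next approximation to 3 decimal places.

(-0.821, -1.929)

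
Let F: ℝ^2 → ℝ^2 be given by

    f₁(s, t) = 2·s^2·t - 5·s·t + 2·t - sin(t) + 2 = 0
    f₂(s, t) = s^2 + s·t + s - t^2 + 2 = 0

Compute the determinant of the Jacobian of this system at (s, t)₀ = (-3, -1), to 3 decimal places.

J = [[4·s·t - 5·t, 2·s^2 - 5·s - cos(t) + 2], [2·s + t + 1, s - 2·t]].
At the point, J = [[17.000, 34.45970], [-6.000, -1.000]].
det J = 189.758.

189.758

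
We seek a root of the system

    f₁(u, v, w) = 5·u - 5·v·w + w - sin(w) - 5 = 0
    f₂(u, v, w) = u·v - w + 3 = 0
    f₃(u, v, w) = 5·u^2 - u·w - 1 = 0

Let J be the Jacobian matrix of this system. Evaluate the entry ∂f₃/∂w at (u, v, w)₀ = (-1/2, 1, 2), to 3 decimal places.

0.500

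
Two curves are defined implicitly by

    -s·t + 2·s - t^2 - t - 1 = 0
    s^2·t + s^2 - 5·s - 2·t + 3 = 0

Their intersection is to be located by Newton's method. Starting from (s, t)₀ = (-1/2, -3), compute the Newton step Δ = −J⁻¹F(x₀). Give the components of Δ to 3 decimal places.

At (-1/2, -3): F = (-9.500, 11.000).
Jacobian J = [[-t + 2, -s - 2·t - 1], [2·s·t + 2·s - 5, s^2 - 2]].
At the point, J = [[5.000, 5.500], [-3.000, -1.750]] (det J = 7.750).
Solving J·Δ = −F gives Δ = (5.661, -3.419).

(5.661, -3.419)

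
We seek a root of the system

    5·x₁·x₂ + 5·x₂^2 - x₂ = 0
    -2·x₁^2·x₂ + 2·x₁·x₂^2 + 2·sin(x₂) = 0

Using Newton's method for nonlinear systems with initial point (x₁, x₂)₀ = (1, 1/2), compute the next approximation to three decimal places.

(0.912, 0.163)

At (1, 1/2): F = (3.250, 0.45885).
Jacobian J = [[5·x₂, 5·x₁ + 10·x₂ - 1], [-4·x₁·x₂ + 2·x₂^2, -2·x₁^2 + 4·x₁·x₂ + 2·cos(x₂)]].
At the point, J = [[2.500, 9.000], [-1.500, 1.75517]] (det J = 17.88791).
Solving J·Δ = −F gives Δ = (-0.088, -0.337).
Then the next iterate is (x₁, x₂)₁ = (0.912, 0.163).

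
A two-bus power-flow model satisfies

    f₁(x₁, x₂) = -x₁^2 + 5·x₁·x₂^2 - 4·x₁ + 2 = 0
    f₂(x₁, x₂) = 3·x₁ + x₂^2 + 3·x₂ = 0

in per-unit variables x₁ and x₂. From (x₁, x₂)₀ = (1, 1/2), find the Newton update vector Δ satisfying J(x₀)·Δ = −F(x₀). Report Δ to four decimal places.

(-0.9044, -0.5092)

At (1, 1/2): F = (-1.7500, 4.7500).
Jacobian J = [[-2·x₁ + 5·x₂^2 - 4, 10·x₁·x₂], [3, 2·x₂ + 3]].
At the point, J = [[-4.7500, 5.0000], [3.0000, 4.0000]] (det J = -34.0000).
Solving J·Δ = −F gives Δ = (-0.9044, -0.5092).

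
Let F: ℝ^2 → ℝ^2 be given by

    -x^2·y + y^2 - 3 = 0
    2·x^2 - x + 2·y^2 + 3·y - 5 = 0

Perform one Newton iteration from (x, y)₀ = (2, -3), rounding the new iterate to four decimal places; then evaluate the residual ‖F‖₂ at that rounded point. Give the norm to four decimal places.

At (2, -3): F = (18.0000, 10.0000).
Jacobian J = [[-2·x·y, -x^2 + 2·y], [4·x - 1, 4·y + 3]].
At the point, J = [[12.0000, -10.0000], [7.0000, -9.0000]] (det J = -38.0000).
Solving J·Δ = −F gives Δ = (-1.6316, -0.1579).
Then the next iterate is (x, y)₁ = (0.3684, -3.1579).
Re-evaluating at (0.3684, -3.1579): F = (7.400918, 5.374002), so ‖F‖₂ = 9.1462.

9.1462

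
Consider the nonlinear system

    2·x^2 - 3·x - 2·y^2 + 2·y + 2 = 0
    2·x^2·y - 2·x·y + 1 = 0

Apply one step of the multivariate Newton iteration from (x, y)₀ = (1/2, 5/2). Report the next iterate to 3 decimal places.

At (1/2, 5/2): F = (-6.500, -0.250).
Jacobian J = [[4·x - 3, -4·y + 2], [4·x·y - 2·y, 2·x^2 - 2·x]].
At the point, J = [[-1.000, -8.000], [0.000, -0.500]] (det J = 0.500).
Solving J·Δ = −F gives Δ = (-2.500, -0.500).
Then the next iterate is (x, y)₁ = (-2.000, 2.000).

(-2.000, 2.000)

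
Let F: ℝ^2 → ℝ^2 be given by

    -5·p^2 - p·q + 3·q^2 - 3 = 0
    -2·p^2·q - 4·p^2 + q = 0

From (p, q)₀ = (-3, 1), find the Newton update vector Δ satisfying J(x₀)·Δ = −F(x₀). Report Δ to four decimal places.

At (-3, 1): F = (-42.0000, -53.0000).
Jacobian J = [[-10·p - q, -p + 6·q], [-4·p·q - 8·p, -2·p^2 + 1]].
At the point, J = [[29.0000, 9.0000], [36.0000, -17.0000]] (det J = -817.0000).
Solving J·Δ = −F gives Δ = (1.4578, -0.0306).

(1.4578, -0.0306)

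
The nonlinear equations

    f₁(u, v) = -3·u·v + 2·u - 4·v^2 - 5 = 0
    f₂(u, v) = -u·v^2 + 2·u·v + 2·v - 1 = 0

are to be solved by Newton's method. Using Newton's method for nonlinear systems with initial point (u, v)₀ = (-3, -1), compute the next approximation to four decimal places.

At (-3, -1): F = (-24.0000, 6.0000).
Jacobian J = [[-3·v + 2, -3·u - 8·v], [-v^2 + 2·v, -2·u·v + 2·u + 2]].
At the point, J = [[5.0000, 17.0000], [-3.0000, -10.0000]] (det J = 1.0000).
Solving J·Δ = −F gives Δ = (-138.0000, 42.0000).
Then the next iterate is (u, v)₁ = (-141.0000, 41.0000).

(-141.0000, 41.0000)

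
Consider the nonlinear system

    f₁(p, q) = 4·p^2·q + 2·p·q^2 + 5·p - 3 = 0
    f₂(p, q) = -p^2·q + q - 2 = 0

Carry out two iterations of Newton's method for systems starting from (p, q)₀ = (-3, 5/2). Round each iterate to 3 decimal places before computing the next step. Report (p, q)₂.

(3.542, 4.513)

At (-3, 5/2): F = (34.500, -22.000).
Jacobian J = [[8·p·q + 2·q^2 + 5, 4·p^2 + 4·p·q], [-2·p·q, -p^2 + 1]].
At the point, J = [[-42.500, 6.000], [15.000, -8.000]] (det J = 250.000).
Solving J·Δ = −F gives Δ = (0.576, -1.670).
Then the next iterate is (p, q)₁ = (-2.424, 0.830).
Round to (-2.424, 0.830) and repeat: F = (1.04779, -6.04689), J = [[-9.71756, 15.45542], [4.02384, -4.87578]].
Δ = (5.966, 3.683), so (p, q)₂ = (3.542, 4.513).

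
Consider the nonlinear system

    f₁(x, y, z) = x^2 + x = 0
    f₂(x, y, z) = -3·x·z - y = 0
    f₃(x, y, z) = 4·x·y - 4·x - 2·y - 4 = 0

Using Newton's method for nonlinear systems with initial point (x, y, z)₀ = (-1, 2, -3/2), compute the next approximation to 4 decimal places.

(-1.0000, 0.0000, 0.0000)

At (-1, 2, -3/2): F = (0.0000, -6.5000, -12.0000).
Jacobian J = [[2·x + 1, 0, 0], [-3·z, -1, -3·x], [4·y - 4, 4·x - 2, 0]].
At the point, J = [[-1.0000, 0.0000, 0.0000], [4.5000, -1.0000, 3.0000], [4.0000, -6.0000, 0.0000]] (det J = -18.0000).
Solving J·Δ = −F gives Δ = (0.0000, -2.0000, 1.5000).
Then the next iterate is (x, y, z)₁ = (-1.0000, 0.0000, 0.0000).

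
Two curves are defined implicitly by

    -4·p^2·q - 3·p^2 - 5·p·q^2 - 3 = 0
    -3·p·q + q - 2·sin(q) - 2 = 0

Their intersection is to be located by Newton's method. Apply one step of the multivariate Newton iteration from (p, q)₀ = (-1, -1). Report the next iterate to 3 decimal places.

At (-1, -1): F = (3.000, -4.31706).
Jacobian J = [[-8·p·q - 6·p - 5·q^2, -4·p^2 - 10·p·q], [-3·q, -3·p - 2·cos(q) + 1]].
At the point, J = [[-7.000, -14.000], [3.000, 2.91940]] (det J = 21.56423).
Solving J·Δ = −F gives Δ = (2.397, -0.984).
Then the next iterate is (p, q)₁ = (1.397, -1.984).

(1.397, -1.984)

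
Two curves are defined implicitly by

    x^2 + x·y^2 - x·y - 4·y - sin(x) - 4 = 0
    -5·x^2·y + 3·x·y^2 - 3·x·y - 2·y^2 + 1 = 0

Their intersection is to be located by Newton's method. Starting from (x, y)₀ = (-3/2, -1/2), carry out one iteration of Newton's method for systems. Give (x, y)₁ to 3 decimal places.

At (-3/2, -1/2): F = (0.12249, 2.750).
Jacobian J = [[2·x + y^2 - y - cos(x), 2·x·y - x - 4], [-10·x·y + 3·y^2 - 3·y, -5·x^2 + 6·x·y - 3·x - 4·y]].
At the point, J = [[-2.32074, -1.000], [-5.250, -0.250]] (det J = -4.66982).
Solving J·Δ = −F gives Δ = (0.582, -1.229).
Then the next iterate is (x, y)₁ = (-0.918, -1.729).

(-0.918, -1.729)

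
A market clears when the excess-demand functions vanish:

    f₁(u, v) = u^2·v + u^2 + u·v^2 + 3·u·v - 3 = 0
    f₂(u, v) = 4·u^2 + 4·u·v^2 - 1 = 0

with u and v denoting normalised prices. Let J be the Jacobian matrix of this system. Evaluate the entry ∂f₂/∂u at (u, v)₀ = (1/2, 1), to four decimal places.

8.0000

∂f₂/∂u = 8·u + 4·v^2.
At (1/2, 1) this is 8.0000.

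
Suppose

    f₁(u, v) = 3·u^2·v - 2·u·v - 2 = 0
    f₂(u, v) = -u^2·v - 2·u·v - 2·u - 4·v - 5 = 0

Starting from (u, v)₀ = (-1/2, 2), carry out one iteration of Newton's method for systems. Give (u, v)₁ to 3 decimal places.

(-0.842, -0.810)

At (-1/2, 2): F = (1.500, -10.500).
Jacobian J = [[6·u·v - 2·v, 3·u^2 - 2·u], [-2·u·v - 2·v - 2, -u^2 - 2·u - 4]].
At the point, J = [[-10.000, 1.750], [-4.000, -3.250]] (det J = 39.500).
Solving J·Δ = −F gives Δ = (-0.342, -2.810).
Then the next iterate is (u, v)₁ = (-0.842, -0.810).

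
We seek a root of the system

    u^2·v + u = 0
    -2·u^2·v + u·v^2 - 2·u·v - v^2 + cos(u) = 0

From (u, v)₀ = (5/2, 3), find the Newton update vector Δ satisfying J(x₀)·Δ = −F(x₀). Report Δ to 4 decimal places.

(-1.8671, 1.3798)

At (5/2, 3): F = (21.2500, -39.801144).
Jacobian J = [[2·u·v + 1, u^2], [-4·u·v + v^2 - 2·v - sin(u), -2·u^2 + 2·u·v - 2·u - 2·v]].
At the point, J = [[16.0000, 6.2500], [-27.598472, -8.5000]] (det J = 36.490451).
Solving J·Δ = −F gives Δ = (-1.8671, 1.3798).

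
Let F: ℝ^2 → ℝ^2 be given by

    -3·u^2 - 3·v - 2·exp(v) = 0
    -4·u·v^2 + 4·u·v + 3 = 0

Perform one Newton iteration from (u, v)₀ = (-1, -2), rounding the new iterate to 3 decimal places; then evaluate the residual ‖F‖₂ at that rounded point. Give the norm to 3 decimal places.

8.264

At (-1, -2): F = (2.72933, 27.000).
Jacobian J = [[-6·u, -2·exp(v) - 3], [-4·v^2 + 4·v, -8·u·v + 4·u]].
At the point, J = [[6.000, -3.27067], [-24.000, -20.000]] (det J = -198.49609).
Solving J·Δ = −F gives Δ = (0.170, 1.146).
Then the next iterate is (u, v)₁ = (-0.830, -0.854).
Re-evaluating at (-0.830, -0.854): F = (-0.35612, 8.25661), so ‖F‖₂ = 8.264.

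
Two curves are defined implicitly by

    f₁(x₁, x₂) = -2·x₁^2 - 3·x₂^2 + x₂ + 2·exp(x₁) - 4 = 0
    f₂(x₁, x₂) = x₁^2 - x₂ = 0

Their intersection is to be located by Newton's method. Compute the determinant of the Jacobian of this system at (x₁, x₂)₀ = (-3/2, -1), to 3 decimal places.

J = [[-4·x₁ + 2·exp(x₁), -6·x₂ + 1], [2·x₁, -1]].
At the point, J = [[6.44626, 7.000], [-3.000, -1.000]].
det J = 14.554.

14.554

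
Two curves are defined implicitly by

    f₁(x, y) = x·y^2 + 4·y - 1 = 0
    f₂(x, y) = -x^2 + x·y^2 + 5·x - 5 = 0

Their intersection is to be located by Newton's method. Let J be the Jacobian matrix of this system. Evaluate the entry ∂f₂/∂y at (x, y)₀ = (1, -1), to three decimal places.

∂f₂/∂y = 2·x·y.
At (1, -1) this is -2.000.

-2.000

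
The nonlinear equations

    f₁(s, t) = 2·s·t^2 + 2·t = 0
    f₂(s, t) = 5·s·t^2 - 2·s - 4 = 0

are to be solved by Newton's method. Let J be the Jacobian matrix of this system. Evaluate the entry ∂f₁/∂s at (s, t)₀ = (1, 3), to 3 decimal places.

∂f₁/∂s = 2·t^2.
At (1, 3) this is 18.000.

18.000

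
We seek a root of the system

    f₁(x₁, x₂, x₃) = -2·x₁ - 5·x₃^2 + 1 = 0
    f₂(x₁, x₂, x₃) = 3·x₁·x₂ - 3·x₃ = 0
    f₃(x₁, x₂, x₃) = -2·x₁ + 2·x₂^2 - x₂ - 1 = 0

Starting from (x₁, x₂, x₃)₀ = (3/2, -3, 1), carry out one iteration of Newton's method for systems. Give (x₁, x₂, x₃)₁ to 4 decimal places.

(0.5635, -1.5482, 0.4873)

At (3/2, -3, 1): F = (-7.0000, -16.5000, 17.0000).
Jacobian J = [[-2, 0, -10·x₃], [3·x₂, 3·x₁, -3], [-2, 4·x₂ - 1, 0]].
At the point, J = [[-2.0000, 0.0000, -10.0000], [-9.0000, 4.5000, -3.0000], [-2.0000, -13.0000, 0.0000]] (det J = -1182.0000).
Solving J·Δ = −F gives Δ = (-0.9365, 1.4518, -0.5127).
Then the next iterate is (x₁, x₂, x₃)₁ = (0.5635, -1.5482, 0.4873).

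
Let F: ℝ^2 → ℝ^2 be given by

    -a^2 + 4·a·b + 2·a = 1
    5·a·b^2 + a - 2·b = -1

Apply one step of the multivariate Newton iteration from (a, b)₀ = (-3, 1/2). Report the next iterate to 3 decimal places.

At (-3, 1/2): F = (-22.000, -6.750).
Jacobian J = [[-2·a + 4·b + 2, 4·a], [5·b^2 + 1, 10·a·b - 2]].
At the point, J = [[10.000, -12.000], [2.250, -17.000]] (det J = -143.000).
Solving J·Δ = −F gives Δ = (2.049, -0.126).
Then the next iterate is (a, b)₁ = (-0.951, 0.374).

(-0.951, 0.374)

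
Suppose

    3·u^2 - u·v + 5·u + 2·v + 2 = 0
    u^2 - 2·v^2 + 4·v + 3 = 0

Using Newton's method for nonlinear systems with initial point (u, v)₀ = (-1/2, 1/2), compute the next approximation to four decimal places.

At (-1/2, 1/2): F = (1.5000, 4.7500).
Jacobian J = [[6·u - v + 5, -u + 2], [2·u, -4·v + 4]].
At the point, J = [[1.5000, 2.5000], [-1.0000, 2.0000]] (det J = 5.5000).
Solving J·Δ = −F gives Δ = (1.6136, -1.5682).
Then the next iterate is (u, v)₁ = (1.1136, -1.0682).

(1.1136, -1.0682)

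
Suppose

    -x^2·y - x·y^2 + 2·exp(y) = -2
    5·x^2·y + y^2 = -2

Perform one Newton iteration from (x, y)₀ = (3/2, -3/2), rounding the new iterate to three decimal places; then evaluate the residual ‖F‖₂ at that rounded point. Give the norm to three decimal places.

1.084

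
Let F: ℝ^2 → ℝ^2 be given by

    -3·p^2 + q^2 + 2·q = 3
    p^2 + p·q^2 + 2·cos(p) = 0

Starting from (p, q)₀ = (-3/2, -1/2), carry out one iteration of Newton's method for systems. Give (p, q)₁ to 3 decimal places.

(-0.254, -1.217)

At (-3/2, -1/2): F = (-10.500, 2.01647).
Jacobian J = [[-6·p, 2·q + 2], [2·p + q^2 - 2·sin(p), 2·p·q]].
At the point, J = [[9.000, 1.000], [-0.75501, 1.500]] (det J = 14.25501).
Solving J·Δ = −F gives Δ = (1.246, -0.717).
Then the next iterate is (p, q)₁ = (-0.254, -1.217).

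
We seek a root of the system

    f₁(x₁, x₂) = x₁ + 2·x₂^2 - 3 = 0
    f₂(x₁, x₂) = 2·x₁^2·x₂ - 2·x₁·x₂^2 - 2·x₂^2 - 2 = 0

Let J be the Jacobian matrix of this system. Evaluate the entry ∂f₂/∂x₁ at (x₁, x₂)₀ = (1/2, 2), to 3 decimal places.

∂f₂/∂x₁ = 4·x₁·x₂ - 2·x₂^2.
At (1/2, 2) this is -4.000.

-4.000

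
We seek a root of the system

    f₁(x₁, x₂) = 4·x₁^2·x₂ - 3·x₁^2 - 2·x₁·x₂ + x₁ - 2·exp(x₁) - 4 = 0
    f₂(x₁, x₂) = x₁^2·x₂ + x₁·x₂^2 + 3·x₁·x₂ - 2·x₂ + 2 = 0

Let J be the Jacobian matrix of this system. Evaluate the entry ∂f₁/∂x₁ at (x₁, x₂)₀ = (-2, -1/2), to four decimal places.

21.7293

∂f₁/∂x₁ = 8·x₁·x₂ - 6·x₁ - 2·x₂ - 2·exp(x₁) + 1.
At (-2, -1/2) this is 21.7293.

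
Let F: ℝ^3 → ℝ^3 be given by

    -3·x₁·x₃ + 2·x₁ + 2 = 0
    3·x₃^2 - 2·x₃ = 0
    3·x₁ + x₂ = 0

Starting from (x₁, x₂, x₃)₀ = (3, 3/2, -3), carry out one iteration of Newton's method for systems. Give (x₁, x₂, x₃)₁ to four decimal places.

(1.1682, -3.5045, -1.3500)

At (3, 3/2, -3): F = (35.0000, 33.0000, 10.5000).
Jacobian J = [[-3·x₃ + 2, 0, -3·x₁], [0, 0, 6·x₃ - 2], [3, 1, 0]].
At the point, J = [[11.0000, 0.0000, -9.0000], [0.0000, 0.0000, -20.0000], [3.0000, 1.0000, 0.0000]] (det J = 220.0000).
Solving J·Δ = −F gives Δ = (-1.8318, -5.0045, 1.6500).
Then the next iterate is (x₁, x₂, x₃)₁ = (1.1682, -3.5045, -1.3500).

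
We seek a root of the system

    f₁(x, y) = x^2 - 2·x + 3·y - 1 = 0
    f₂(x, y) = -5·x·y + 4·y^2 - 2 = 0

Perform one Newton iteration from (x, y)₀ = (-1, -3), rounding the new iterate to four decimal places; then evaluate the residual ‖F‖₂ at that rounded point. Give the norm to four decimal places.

At (-1, -3): F = (-7.0000, 19.0000).
Jacobian J = [[2·x - 2, 3], [-5·y, -5·x + 8·y]].
At the point, J = [[-4.0000, 3.0000], [15.0000, -19.0000]] (det J = 31.0000).
Solving J·Δ = −F gives Δ = (-2.4516, -0.9355).
Then the next iterate is (x, y)₁ = (-3.4516, -3.9355).
Re-evaluating at (-3.4516, -3.9355): F = (6.010243, -7.966218), so ‖F‖₂ = 9.9792.

9.9792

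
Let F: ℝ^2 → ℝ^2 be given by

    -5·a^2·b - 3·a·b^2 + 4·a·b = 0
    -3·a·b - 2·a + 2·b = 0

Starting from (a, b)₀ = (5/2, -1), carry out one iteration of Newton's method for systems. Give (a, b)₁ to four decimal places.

(1.7183, -1.0512)

At (5/2, -1): F = (13.7500, 0.5000).
Jacobian J = [[-10·a·b - 3·b^2 + 4·b, -5·a^2 - 6·a·b + 4·a], [-3·b - 2, -3·a + 2]].
At the point, J = [[18.0000, -6.2500], [1.0000, -5.5000]] (det J = -92.7500).
Solving J·Δ = −F gives Δ = (-0.7817, -0.0512).
Then the next iterate is (a, b)₁ = (1.7183, -1.0512).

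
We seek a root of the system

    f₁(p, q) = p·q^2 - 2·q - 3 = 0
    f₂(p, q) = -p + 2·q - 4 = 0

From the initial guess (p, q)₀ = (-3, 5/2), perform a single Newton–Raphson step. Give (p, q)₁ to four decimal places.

At (-3, 5/2): F = (-26.7500, 4.0000).
Jacobian J = [[q^2, 2·p·q - 2], [-1, 2]].
At the point, J = [[6.2500, -17.0000], [-1.0000, 2.0000]] (det J = -4.5000).
Solving J·Δ = −F gives Δ = (3.2222, -0.3889).
Then the next iterate is (p, q)₁ = (0.2222, 2.1111).

(0.2222, 2.1111)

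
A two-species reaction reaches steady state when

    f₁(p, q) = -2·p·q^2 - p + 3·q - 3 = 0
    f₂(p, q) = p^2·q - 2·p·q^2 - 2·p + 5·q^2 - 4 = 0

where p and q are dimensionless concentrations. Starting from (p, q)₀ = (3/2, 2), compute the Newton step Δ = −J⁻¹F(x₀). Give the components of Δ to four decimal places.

At (3/2, 2): F = (-10.5000, 5.5000).
Jacobian J = [[-2·q^2 - 1, -4·p·q + 3], [2·p·q - 2·q^2 - 2, p^2 - 4·p·q + 10·q]].
At the point, J = [[-9.0000, -9.0000], [-4.0000, 10.2500]] (det J = -128.2500).
Solving J·Δ = −F gives Δ = (-0.4532, -0.7135).

(-0.4532, -0.7135)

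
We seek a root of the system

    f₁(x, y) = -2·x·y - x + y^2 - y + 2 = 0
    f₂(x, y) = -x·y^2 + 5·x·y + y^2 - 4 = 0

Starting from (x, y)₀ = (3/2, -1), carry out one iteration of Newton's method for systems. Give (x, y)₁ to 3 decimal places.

(0.582, -0.236)

At (3/2, -1): F = (5.500, -12.000).
Jacobian J = [[-2·y - 1, -2·x + 2·y - 1], [-y^2 + 5·y, -2·x·y + 5·x + 2·y]].
At the point, J = [[1.000, -6.000], [-6.000, 8.500]] (det J = -27.500).
Solving J·Δ = −F gives Δ = (-0.918, 0.764).
Then the next iterate is (x, y)₁ = (0.582, -0.236).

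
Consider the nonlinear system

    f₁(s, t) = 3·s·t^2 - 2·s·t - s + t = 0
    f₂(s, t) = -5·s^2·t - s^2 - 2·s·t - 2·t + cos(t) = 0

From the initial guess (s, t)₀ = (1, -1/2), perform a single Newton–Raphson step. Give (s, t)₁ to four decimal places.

At (1, -1/2): F = (0.2500, 4.377583).
Jacobian J = [[3·t^2 - 2·t - 1, 6·s·t - 2·s + 1], [-10·s·t - 2·s - 2·t, -5·s^2 - 2·s - sin(t) - 2]].
At the point, J = [[0.7500, -4.0000], [4.0000, -8.520574]] (det J = 9.609569).
Solving J·Δ = −F gives Δ = (-1.6005, -0.2376).
Then the next iterate is (s, t)₁ = (-0.6005, -0.7376).

(-0.6005, -0.7376)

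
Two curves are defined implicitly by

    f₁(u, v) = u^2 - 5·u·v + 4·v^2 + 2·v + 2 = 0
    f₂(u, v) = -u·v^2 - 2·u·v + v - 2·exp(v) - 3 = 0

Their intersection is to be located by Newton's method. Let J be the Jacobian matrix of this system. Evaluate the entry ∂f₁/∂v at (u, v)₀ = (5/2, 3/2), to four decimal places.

1.5000

∂f₁/∂v = -5·u + 8·v + 2.
At (5/2, 3/2) this is 1.5000.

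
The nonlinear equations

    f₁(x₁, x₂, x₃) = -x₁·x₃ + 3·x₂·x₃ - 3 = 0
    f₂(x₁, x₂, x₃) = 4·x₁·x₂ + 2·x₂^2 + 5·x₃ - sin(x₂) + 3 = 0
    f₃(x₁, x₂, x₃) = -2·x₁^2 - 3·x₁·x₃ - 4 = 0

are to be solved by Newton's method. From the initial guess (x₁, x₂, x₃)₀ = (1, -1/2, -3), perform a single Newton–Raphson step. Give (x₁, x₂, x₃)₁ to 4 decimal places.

At (1, -1/2, -3): F = (4.5000, -13.020574, 3.0000).
Jacobian J = [[-x₃, 3·x₃, -x₁ + 3·x₂], [4·x₂, 4·x₁ + 4·x₂ - cos(x₂), 5], [-4·x₁ - 3·x₃, 0, -3·x₁]].
At the point, J = [[3.0000, -9.0000, -2.5000], [-2.0000, 1.122417, 5.0000], [5.0000, 0.0000, -3.0000]] (det J = -167.071539).
Solving J·Δ = −F gives Δ = (1.2559, 0.0594, 3.0931).
Then the next iterate is (x₁, x₂, x₃)₁ = (2.2559, -0.4406, 0.0931).

(2.2559, -0.4406, 0.0931)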